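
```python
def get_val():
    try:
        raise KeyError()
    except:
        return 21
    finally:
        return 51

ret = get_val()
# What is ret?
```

Step-by-step execution trace:
1. `get_val()` enters try: `raise KeyError()` raises KeyError.
2. bare `except` matches → `return 21` sets pending return value 21.
3. Before returning, `finally: return 51` runs and overrides the pending return.
4. get_val() returns 51 → ret = 51.
Result: 51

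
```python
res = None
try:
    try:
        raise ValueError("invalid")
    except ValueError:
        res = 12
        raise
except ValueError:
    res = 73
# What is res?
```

Step-by-step execution trace:
1. Inner try: `raise ValueError("invalid")` raises ValueError.
2. Inner `except ValueError` matches → res = 12.
3. bare `raise` re-raises the same ValueError.
4. Outer `except ValueError` matches → res = 73.
Result: 73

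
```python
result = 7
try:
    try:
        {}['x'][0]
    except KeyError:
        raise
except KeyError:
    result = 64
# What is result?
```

Step-by-step execution trace:
1. Inner try: `{}['x'][0]` raises KeyError.
2. Inner `except KeyError` matches; bare `raise` re-raises the same KeyError.
3. Outer `except KeyError` matches → result = 64.
Result: 64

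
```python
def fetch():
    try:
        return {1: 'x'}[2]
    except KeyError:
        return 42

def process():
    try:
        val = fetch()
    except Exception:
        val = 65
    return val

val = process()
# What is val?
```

Step-by-step execution trace:
1. `process()` calls `fetch()`.
2. In fetch: `{1: 'x'}[2]` raises KeyError; `except KeyError` catches it → returns 42.
3. In process: `val = fetch()` → val = 42. No exception reaches process.
4. `except Exception` is skipped; process returns 42.
5. val = 42.
Result: 42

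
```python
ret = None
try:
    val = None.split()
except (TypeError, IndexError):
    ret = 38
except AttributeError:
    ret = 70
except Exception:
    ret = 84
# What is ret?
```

Step-by-step execution trace:
1. `val = None.split()` raises AttributeError.
2. `except (TypeError, IndexError)` does not match AttributeError; skipped.
3. `except AttributeError` matches (exact type match) → ret = 70.
4. `except Exception` is not reached.
Result: 70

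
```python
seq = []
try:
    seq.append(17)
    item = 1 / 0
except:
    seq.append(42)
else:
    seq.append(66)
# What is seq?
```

Step-by-step execution trace:
1. try: `seq.append(17)` → seq = [17].
2. `item = 1 / 0` raises ZeroDivisionError.
3. bare `except` matches → `seq.append(42)` → seq = [17, 42].
4. `else` is skipped (an exception was raised).
Result: [17, 42]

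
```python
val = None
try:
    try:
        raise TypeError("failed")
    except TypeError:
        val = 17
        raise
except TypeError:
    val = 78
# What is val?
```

Step-by-step execution trace:
1. Inner try: `raise TypeError("failed")` raises TypeError.
2. Inner `except TypeError` matches → val = 17.
3. bare `raise` re-raises the same TypeError.
4. Outer `except TypeError` matches → val = 78.
Result: 78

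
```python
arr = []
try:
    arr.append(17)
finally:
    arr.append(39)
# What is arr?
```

Step-by-step execution trace:
1. try: `arr.append(17)` → arr = [17].
2. The try body completes without raising.
3. finally always runs: `arr.append(39)` → arr = [17, 39].
Result: [17, 39]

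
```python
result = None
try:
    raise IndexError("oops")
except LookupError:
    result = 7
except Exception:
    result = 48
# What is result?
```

Step-by-step execution trace:
1. `raise IndexError(...)` raises IndexError.
2. `except LookupError` matches (IndexError is a subclass of LookupError) → result = 7.
3. `except Exception` is not reached.
Result: 7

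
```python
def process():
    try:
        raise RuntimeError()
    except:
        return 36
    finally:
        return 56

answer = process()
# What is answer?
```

Step-by-step execution trace:
1. `process()` enters try: `raise RuntimeError()` raises RuntimeError.
2. bare `except` matches → `return 36` sets pending return value 36.
3. Before returning, `finally: return 56` runs and overrides the pending return.
4. process() returns 56 → answer = 56.
Result: 56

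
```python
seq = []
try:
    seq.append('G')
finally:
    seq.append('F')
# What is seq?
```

Step-by-step execution trace:
1. try: `seq.append('G')` → seq = ['G'].
2. The try body completes without raising.
3. finally always runs: `seq.append('F')` → seq = ['G', 'F'].
Result: ['G', 'F']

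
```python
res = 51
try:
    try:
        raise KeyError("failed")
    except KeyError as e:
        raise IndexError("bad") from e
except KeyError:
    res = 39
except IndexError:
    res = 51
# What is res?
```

Step-by-step execution trace:
1. Inner try raises KeyError; inner `except KeyError as e` catches it.
2. `raise IndexError(...) from e` raises IndexError (KeyError is attached as __cause__, but only IndexError is active).
3. Outer `except KeyError` does not match IndexError; skipped.
4. Outer `except IndexError` matches → res = 51.
Result: 51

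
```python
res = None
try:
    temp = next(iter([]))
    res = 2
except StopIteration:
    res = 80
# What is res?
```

Step-by-step execution trace:
1. `temp = next(iter([]))` raises StopIteration.
2. `res = 2` is not reached.
3. `except StopIteration` matches → res = 80.
Result: 80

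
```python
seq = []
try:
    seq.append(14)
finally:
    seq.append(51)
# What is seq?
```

Step-by-step execution trace:
1. try: `seq.append(14)` → seq = [14].
2. The try body completes without raising.
3. finally always runs: `seq.append(51)` → seq = [14, 51].
Result: [14, 51]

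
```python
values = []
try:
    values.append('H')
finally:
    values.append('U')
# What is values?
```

Step-by-step execution trace:
1. try: `values.append('H')` → values = ['H'].
2. The try body completes without raising.
3. finally always runs: `values.append('U')` → values = ['H', 'U'].
Result: ['H', 'U']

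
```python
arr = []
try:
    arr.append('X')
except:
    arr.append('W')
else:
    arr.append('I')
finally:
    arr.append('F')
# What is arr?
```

Step-by-step execution trace:
1. try: `arr.append('X')` → arr = ['X']. No exception raised.
2. `except` is skipped.
3. `else` runs: `arr.append('I')` → arr = ['X', 'I'].
4. `finally` always runs: `arr.append('F')` → arr = ['X', 'I', 'F'].
Result: ['X', 'I', 'F']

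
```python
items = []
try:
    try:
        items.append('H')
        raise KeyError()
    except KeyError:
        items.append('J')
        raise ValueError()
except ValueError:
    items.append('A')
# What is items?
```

Step-by-step execution trace:
1. Inner try: `items.append('H')` → items = ['H'].
2. `raise KeyError()` raises KeyError.
3. Inner `except KeyError` matches → `items.append('J')` → items = ['H', 'J'].
4. `raise ValueError()` raises ValueError; propagates to outer try.
5. Outer `except ValueError` matches → `items.append('A')` → items = ['H', 'J', 'A'].
Result: ['H', 'J', 'A']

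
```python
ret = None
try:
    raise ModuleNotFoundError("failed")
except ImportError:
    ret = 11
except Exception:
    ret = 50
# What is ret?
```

Step-by-step execution trace:
1. `raise ModuleNotFoundError(...)` raises ModuleNotFoundError.
2. `except ImportError` matches (ModuleNotFoundError is a subclass of ImportError) → ret = 11.
3. `except Exception` is not reached.
Result: 11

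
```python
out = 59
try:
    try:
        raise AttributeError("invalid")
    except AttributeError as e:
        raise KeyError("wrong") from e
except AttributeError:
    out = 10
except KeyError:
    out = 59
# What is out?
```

Step-by-step execution trace:
1. Inner try raises AttributeError; inner `except AttributeError as e` catches it.
2. `raise KeyError(...) from e` raises KeyError (AttributeError is attached as __cause__, but only KeyError is active).
3. Outer `except AttributeError` does not match KeyError; skipped.
4. Outer `except KeyError` matches → out = 59.
Result: 59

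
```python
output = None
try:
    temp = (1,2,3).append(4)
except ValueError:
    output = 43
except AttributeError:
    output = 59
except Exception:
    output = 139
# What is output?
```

Step-by-step execution trace:
1. `temp = (1,2,3).append(4)` raises AttributeError.
2. `except ValueError` does not match AttributeError; skipped.
3. `except AttributeError` matches → output = 59.
4. Remaining except clauses are skipped.
Result: 59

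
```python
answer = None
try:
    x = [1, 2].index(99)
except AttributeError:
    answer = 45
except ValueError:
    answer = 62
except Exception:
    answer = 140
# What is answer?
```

Step-by-step execution trace:
1. `x = [1, 2].index(99)` raises ValueError.
2. `except AttributeError` does not match ValueError; skipped.
3. `except ValueError` matches → answer = 62.
4. Remaining except clauses are skipped.
Result: 62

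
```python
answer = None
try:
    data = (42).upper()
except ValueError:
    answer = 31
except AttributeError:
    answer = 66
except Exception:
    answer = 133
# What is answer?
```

Step-by-step execution trace:
1. `data = (42).upper()` raises AttributeError.
2. `except ValueError` does not match AttributeError; skipped.
3. `except AttributeError` matches → answer = 66.
4. Remaining except clauses are skipped.
Result: 66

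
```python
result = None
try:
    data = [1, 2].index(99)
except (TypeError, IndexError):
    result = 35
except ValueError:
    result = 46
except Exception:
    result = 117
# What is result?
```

Step-by-step execution trace:
1. `data = [1, 2].index(99)` raises ValueError.
2. `except (TypeError, IndexError)` does not match ValueError; skipped.
3. `except ValueError` matches (exact type match) → result = 46.
4. `except Exception` is not reached.
Result: 46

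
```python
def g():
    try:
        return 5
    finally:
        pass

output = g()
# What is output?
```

Step-by-step execution trace:
1. `g()` enters try: `return 5` sets pending return value 5.
2. Before returning, `finally: pass` runs (no effect).
3. g() returns 5 → output = 5.
Result: 5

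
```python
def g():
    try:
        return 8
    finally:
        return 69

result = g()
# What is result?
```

Step-by-step execution trace:
1. `g()` enters try: `return 8` sets pending return value 8.
2. Before returning, `finally: return 69` runs and overrides the pending return.
3. g() returns 69 → result = 69.
Result: 69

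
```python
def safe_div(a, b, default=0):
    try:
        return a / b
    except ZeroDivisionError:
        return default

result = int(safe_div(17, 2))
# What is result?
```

Step-by-step execution trace:
1. `safe_div(17, 2)` enters try: `return 17 / 2` → returns 8.5. No exception raised.
2. `except ZeroDivisionError` is skipped.
3. `int(8.5)` → 8 → result = 8.
Result: 8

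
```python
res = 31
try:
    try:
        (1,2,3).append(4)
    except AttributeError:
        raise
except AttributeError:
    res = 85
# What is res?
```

Step-by-step execution trace:
1. Inner try: `(1,2,3).append(4)` raises AttributeError.
2. Inner `except AttributeError` matches; bare `raise` re-raises the same AttributeError.
3. Outer `except AttributeError` matches → res = 85.
Result: 85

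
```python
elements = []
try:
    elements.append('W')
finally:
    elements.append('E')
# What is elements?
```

Step-by-step execution trace:
1. try: `elements.append('W')` → elements = ['W'].
2. The try body completes without raising.
3. finally always runs: `elements.append('E')` → elements = ['W', 'E'].
Result: ['W', 'E']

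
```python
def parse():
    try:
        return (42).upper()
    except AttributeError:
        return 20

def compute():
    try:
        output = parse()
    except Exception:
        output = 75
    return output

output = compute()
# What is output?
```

Step-by-step execution trace:
1. `compute()` calls `parse()`.
2. In parse: `(42).upper()` raises AttributeError; `except AttributeError` catches it → returns 20.
3. In compute: `output = parse()` → output = 20. No exception reaches compute.
4. `except Exception` is skipped; compute returns 20.
5. output = 20.
Result: 20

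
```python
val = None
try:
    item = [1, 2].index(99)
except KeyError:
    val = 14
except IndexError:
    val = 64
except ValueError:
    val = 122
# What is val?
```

Step-by-step execution trace:
1. `item = [1, 2].index(99)` raises ValueError.
2. `except KeyError` does not match ValueError; skipped.
3. `except IndexError` does not match ValueError; skipped.
4. `except ValueError` matches → val = 122.
Result: 122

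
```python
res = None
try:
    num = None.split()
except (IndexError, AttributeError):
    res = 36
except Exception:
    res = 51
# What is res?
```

Step-by-step execution trace:
1. `num = None.split()` raises AttributeError.
2. `except (IndexError, AttributeError)` matches (AttributeError is in the tuple) → res = 36.
3. `except Exception` is not reached.
Result: 36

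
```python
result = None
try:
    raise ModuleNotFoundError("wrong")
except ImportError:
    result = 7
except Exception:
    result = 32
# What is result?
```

Step-by-step execution trace:
1. `raise ModuleNotFoundError(...)` raises ModuleNotFoundError.
2. `except ImportError` matches (ModuleNotFoundError is a subclass of ImportError) → result = 7.
3. `except Exception` is not reached.
Result: 7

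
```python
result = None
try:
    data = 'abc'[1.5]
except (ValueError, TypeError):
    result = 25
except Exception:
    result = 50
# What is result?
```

Step-by-step execution trace:
1. `data = 'abc'[1.5]` raises TypeError.
2. `except (ValueError, TypeError)` matches (TypeError is in the tuple) → result = 25.
3. `except Exception` is not reached.
Result: 25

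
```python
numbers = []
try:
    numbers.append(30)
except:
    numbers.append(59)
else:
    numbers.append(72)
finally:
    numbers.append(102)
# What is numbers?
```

Step-by-step execution trace:
1. try: `numbers.append(30)` → numbers = [30]. No exception raised.
2. `except` is skipped.
3. `else` runs: `numbers.append(72)` → numbers = [30, 72].
4. `finally` always runs: `numbers.append(102)` → numbers = [30, 72, 102].
Result: [30, 72, 102]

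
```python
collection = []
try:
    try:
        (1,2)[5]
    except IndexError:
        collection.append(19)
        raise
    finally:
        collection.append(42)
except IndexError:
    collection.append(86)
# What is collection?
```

Step-by-step execution trace:
1. Inner try: `(1,2)[5]` raises IndexError.
2. Inner `except IndexError` matches → `collection.append(19)` → collection = [19].
3. bare `raise` re-raises IndexError.
4. Inner `finally` runs during unwinding: `collection.append(42)` → collection = [19, 42].
5. Outer `except IndexError` matches → `collection.append(86)` → collection = [19, 42, 86].
Result: [19, 42, 86]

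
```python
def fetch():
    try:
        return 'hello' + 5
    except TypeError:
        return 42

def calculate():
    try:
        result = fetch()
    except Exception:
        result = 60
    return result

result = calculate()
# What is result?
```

Step-by-step execution trace:
1. `calculate()` calls `fetch()`.
2. In fetch: `'hello' + 5` raises TypeError; `except TypeError` catches it → returns 42.
3. In calculate: `result = fetch()` → result = 42. No exception reaches calculate.
4. `except Exception` is skipped; calculate returns 42.
5. result = 42.
Result: 42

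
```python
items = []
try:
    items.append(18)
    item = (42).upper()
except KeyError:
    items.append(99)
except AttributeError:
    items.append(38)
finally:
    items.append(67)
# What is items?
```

Step-by-step execution trace:
1. try: `items.append(18)` → items = [18].
2. `item = (42).upper()` raises AttributeError.
3. `except KeyError` does not match AttributeError; skipped.
4. `except AttributeError` matches → `items.append(38)` → items = [18, 38].
5. finally always runs: `items.append(67)` → items = [18, 38, 67].
Result: [18, 38, 67]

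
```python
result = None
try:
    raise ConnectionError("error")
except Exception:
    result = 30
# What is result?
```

Step-by-step execution trace:
1. `raise ConnectionError(...)` raises ConnectionError.
2. `except Exception` matches (ConnectionError is a subclass of Exception) → result = 30.
Result: 30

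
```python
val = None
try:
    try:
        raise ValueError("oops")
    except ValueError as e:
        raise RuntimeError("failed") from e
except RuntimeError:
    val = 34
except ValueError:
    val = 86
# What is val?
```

Step-by-step execution trace:
1. Inner try raises ValueError; inner `except ValueError as e` catches it.
2. `raise RuntimeError(...) from e` raises RuntimeError (ValueError is attached as __cause__, but only RuntimeError is active).
3. Outer `except RuntimeError` matches → val = 34.
4. `except ValueError` is not reached.
Result: 34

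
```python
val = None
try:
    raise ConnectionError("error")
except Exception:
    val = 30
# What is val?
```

Step-by-step execution trace:
1. `raise ConnectionError(...)` raises ConnectionError.
2. `except Exception` matches (ConnectionError is a subclass of Exception) → val = 30.
Result: 30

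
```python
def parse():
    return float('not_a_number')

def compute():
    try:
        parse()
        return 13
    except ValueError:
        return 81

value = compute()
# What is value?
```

Step-by-step execution trace:
1. `compute()` calls `parse()`.
2. `parse()` evaluates `float('not_a_number')`, which raises ValueError; it propagates to the caller.
3. `return 13` is not reached.
4. `except ValueError` in compute matches → returns 81.
5. value = 81.
Result: 81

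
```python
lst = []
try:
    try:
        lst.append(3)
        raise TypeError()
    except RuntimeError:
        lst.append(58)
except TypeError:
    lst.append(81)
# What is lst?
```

Step-by-step execution trace:
1. Inner try: `lst.append(3)` → lst = [3].
2. `raise TypeError()` raises TypeError.
3. Inner `except RuntimeError` does not match TypeError; exception propagates to outer try.
4. Outer `except TypeError` matches → `lst.append(81)` → lst = [3, 81].
Result: [3, 81]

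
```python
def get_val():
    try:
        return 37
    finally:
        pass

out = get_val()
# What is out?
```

Step-by-step execution trace:
1. `get_val()` enters try: `return 37` sets pending return value 37.
2. Before returning, `finally: pass` runs (no effect).
3. get_val() returns 37 → out = 37.
Result: 37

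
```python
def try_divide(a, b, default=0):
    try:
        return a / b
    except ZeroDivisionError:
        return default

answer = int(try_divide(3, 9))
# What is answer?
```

Step-by-step execution trace:
1. `try_divide(3, 9)` enters try: `return 3 / 9` → returns 0.3333333333333333. No exception raised.
2. `except ZeroDivisionError` is skipped.
3. `int(0.3333333333333333)` → 0 → answer = 0.
Result: 0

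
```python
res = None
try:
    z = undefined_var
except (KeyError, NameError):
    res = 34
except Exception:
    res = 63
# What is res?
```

Step-by-step execution trace:
1. `z = undefined_var` raises NameError.
2. `except (KeyError, NameError)` matches (NameError is in the tuple) → res = 34.
3. `except Exception` is not reached.
Result: 34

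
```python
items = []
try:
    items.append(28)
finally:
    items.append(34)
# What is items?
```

Step-by-step execution trace:
1. try: `items.append(28)` → items = [28].
2. The try body completes without raising.
3. finally always runs: `items.append(34)` → items = [28, 34].
Result: [28, 34]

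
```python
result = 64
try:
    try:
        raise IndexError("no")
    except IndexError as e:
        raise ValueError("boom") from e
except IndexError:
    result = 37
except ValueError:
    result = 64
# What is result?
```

Step-by-step execution trace:
1. Inner try raises IndexError; inner `except IndexError as e` catches it.
2. `raise ValueError(...) from e` raises ValueError (IndexError is attached as __cause__, but only ValueError is active).
3. Outer `except IndexError` does not match ValueError; skipped.
4. Outer `except ValueError` matches → result = 64.
Result: 64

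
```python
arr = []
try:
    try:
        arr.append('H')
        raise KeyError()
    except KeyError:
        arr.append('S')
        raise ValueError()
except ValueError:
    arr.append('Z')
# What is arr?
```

Step-by-step execution trace:
1. Inner try: `arr.append('H')` → arr = ['H'].
2. `raise KeyError()` raises KeyError.
3. Inner `except KeyError` matches → `arr.append('S')` → arr = ['H', 'S'].
4. `raise ValueError()` raises ValueError; propagates to outer try.
5. Outer `except ValueError` matches → `arr.append('Z')` → arr = ['H', 'S', 'Z'].
Result: ['H', 'S', 'Z']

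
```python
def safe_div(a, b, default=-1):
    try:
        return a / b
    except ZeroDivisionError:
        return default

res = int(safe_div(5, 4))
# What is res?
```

Step-by-step execution trace:
1. `safe_div(5, 4)` enters try: `return 5 / 4` → returns 1.25. No exception raised.
2. `except ZeroDivisionError` is skipped.
3. `int(1.25)` → 1 → res = 1.
Result: 1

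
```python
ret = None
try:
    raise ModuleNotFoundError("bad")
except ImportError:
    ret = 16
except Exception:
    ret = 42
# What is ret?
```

Step-by-step execution trace:
1. `raise ModuleNotFoundError(...)` raises ModuleNotFoundError.
2. `except ImportError` matches (ModuleNotFoundError is a subclass of ImportError) → ret = 16.
3. `except Exception` is not reached.
Result: 16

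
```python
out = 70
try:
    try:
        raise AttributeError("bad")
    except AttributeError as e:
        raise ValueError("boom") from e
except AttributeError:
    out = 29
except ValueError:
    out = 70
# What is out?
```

Step-by-step execution trace:
1. Inner try raises AttributeError; inner `except AttributeError as e` catches it.
2. `raise ValueError(...) from e` raises ValueError (AttributeError is attached as __cause__, but only ValueError is active).
3. Outer `except AttributeError` does not match ValueError; skipped.
4. Outer `except ValueError` matches → out = 70.
Result: 70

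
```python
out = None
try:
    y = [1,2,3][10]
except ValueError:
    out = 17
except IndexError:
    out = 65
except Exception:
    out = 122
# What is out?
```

Step-by-step execution trace:
1. `y = [1,2,3][10]` raises IndexError.
2. `except ValueError` does not match IndexError; skipped.
3. `except IndexError` matches → out = 65.
4. Remaining except clauses are skipped.
Result: 65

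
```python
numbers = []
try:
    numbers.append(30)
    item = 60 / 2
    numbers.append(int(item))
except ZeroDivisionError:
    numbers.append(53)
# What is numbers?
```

Step-by-step execution trace:
1. try: `numbers.append(30)` → numbers = [30].
2. `item = 60 / 2` → item = 30.0. No exception raised.
3. `numbers.append(int(item))` → numbers = [30, 30].
4. `except ZeroDivisionError` is skipped (no exception was raised).
Result: [30, 30]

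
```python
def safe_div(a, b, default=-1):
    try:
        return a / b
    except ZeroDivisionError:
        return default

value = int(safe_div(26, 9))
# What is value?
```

Step-by-step execution trace:
1. `safe_div(26, 9)` enters try: `return 26 / 9` → returns 2.888888888888889. No exception raised.
2. `except ZeroDivisionError` is skipped.
3. `int(2.888888888888889)` → 2 → value = 2.
Result: 2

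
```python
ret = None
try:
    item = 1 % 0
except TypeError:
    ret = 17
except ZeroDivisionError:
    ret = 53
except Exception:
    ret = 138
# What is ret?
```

Step-by-step execution trace:
1. `item = 1 % 0` raises ZeroDivisionError.
2. `except TypeError` does not match ZeroDivisionError; skipped.
3. `except ZeroDivisionError` matches → ret = 53.
4. Remaining except clauses are skipped.
Result: 53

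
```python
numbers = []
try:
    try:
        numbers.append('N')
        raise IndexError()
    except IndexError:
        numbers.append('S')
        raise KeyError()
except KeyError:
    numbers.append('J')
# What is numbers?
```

Step-by-step execution trace:
1. Inner try: `numbers.append('N')` → numbers = ['N'].
2. `raise IndexError()` raises IndexError.
3. Inner `except IndexError` matches → `numbers.append('S')` → numbers = ['N', 'S'].
4. `raise KeyError()` raises KeyError; propagates to outer try.
5. Outer `except KeyError` matches → `numbers.append('J')` → numbers = ['N', 'S', 'J'].
Result: ['N', 'S', 'J']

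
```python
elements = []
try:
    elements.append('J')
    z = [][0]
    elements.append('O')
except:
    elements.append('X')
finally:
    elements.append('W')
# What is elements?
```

Step-by-step execution trace:
1. try: `elements.append('J')` → elements = ['J'].
2. `z = [][0]` raises IndexError; `elements.append('O')` is not reached.
3. bare `except` matches → `elements.append('X')` → elements = ['J', 'X'].
4. finally always runs: `elements.append('W')` → elements = ['J', 'X', 'W'].
Result: ['J', 'X', 'W']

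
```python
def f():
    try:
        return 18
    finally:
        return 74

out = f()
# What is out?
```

Step-by-step execution trace:
1. `f()` enters try: `return 18` sets pending return value 18.
2. Before returning, `finally: return 74` runs and overrides the pending return.
3. f() returns 74 → out = 74.
Result: 74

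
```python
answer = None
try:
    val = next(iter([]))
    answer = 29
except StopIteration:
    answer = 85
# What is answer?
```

Step-by-step execution trace:
1. `val = next(iter([]))` raises StopIteration.
2. `answer = 29` is not reached.
3. `except StopIteration` matches → answer = 85.
Result: 85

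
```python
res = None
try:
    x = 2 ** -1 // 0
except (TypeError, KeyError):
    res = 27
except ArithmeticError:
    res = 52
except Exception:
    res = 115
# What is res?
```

Step-by-step execution trace:
1. `x = 2 ** -1 // 0` raises ZeroDivisionError.
2. `except (TypeError, KeyError)` does not match ZeroDivisionError; skipped.
3. `except ArithmeticError` matches (ZeroDivisionError is a subclass of ArithmeticError) → res = 52.
4. `except Exception` is not reached.
Result: 52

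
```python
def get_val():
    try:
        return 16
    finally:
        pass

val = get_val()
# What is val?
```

Step-by-step execution trace:
1. `get_val()` enters try: `return 16` sets pending return value 16.
2. Before returning, `finally: pass` runs (no effect).
3. get_val() returns 16 → val = 16.
Result: 16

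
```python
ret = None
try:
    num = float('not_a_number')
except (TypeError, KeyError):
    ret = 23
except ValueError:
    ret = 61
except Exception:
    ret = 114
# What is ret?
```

Step-by-step execution trace:
1. `num = float('not_a_number')` raises ValueError.
2. `except (TypeError, KeyError)` does not match ValueError; skipped.
3. `except ValueError` matches (exact type match) → ret = 61.
4. `except Exception` is not reached.
Result: 61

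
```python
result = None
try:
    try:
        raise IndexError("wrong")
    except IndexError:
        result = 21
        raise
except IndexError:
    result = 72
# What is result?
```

Step-by-step execution trace:
1. Inner try: `raise IndexError("wrong")` raises IndexError.
2. Inner `except IndexError` matches → result = 21.
3. bare `raise` re-raises the same IndexError.
4. Outer `except IndexError` matches → result = 72.
Result: 72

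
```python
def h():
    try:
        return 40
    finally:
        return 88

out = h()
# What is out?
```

Step-by-step execution trace:
1. `h()` enters try: `return 40` sets pending return value 40.
2. Before returning, `finally: return 88` runs and overrides the pending return.
3. h() returns 88 → out = 88.
Result: 88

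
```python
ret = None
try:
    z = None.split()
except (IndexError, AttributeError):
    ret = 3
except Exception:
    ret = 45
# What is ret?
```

Step-by-step execution trace:
1. `z = None.split()` raises AttributeError.
2. `except (IndexError, AttributeError)` matches (AttributeError is in the tuple) → ret = 3.
3. `except Exception` is not reached.
Result: 3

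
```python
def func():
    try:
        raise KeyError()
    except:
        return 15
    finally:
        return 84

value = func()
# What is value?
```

Step-by-step execution trace:
1. `func()` enters try: `raise KeyError()` raises KeyError.
2. bare `except` matches → `return 15` sets pending return value 15.
3. Before returning, `finally: return 84` runs and overrides the pending return.
4. func() returns 84 → value = 84.
Result: 84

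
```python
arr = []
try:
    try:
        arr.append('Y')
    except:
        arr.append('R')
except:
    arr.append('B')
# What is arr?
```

Step-by-step execution trace:
1. Inner try: `arr.append('Y')` → arr = ['Y']. No exception raised.
2. Inner `except` is skipped.
3. Inner try completes normally; outer `except` is skipped.
Result: ['Y']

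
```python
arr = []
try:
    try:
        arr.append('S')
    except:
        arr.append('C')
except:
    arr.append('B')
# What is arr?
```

Step-by-step execution trace:
1. Inner try: `arr.append('S')` → arr = ['S']. No exception raised.
2. Inner `except` is skipped.
3. Inner try completes normally; outer `except` is skipped.
Result: ['S']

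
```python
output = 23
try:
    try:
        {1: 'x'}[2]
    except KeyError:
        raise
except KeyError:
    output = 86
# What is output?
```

Step-by-step execution trace:
1. Inner try: `{1: 'x'}[2]` raises KeyError.
2. Inner `except KeyError` matches; bare `raise` re-raises the same KeyError.
3. Outer `except KeyError` matches → output = 86.
Result: 86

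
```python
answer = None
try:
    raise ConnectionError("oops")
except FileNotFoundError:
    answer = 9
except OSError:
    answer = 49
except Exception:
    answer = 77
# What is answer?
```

Step-by-step execution trace:
1. `raise ConnectionError(...)` raises ConnectionError.
2. `except FileNotFoundError` does not match (ConnectionError is not a subclass of FileNotFoundError); skipped.
3. `except OSError` matches (ConnectionError is a subclass of OSError) → answer = 49.
4. `except Exception` is not reached.
Result: 49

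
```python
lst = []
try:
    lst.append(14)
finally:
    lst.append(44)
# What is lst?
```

Step-by-step execution trace:
1. try: `lst.append(14)` → lst = [14].
2. The try body completes without raising.
3. finally always runs: `lst.append(44)` → lst = [14, 44].
Result: [14, 44]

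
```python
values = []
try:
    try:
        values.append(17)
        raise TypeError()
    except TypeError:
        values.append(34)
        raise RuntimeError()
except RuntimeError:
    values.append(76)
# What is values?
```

Step-by-step execution trace:
1. Inner try: `values.append(17)` → values = [17].
2. `raise TypeError()` raises TypeError.
3. Inner `except TypeError` matches → `values.append(34)` → values = [17, 34].
4. `raise RuntimeError()` raises RuntimeError; propagates to outer try.
5. Outer `except RuntimeError` matches → `values.append(76)` → values = [17, 34, 76].
Result: [17, 34, 76]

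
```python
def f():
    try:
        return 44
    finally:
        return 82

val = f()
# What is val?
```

Step-by-step execution trace:
1. `f()` enters try: `return 44` sets pending return value 44.
2. Before returning, `finally: return 82` runs and overrides the pending return.
3. f() returns 82 → val = 82.
Result: 82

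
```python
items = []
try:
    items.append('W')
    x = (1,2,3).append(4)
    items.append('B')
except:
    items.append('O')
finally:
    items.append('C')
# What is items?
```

Step-by-step execution trace:
1. try: `items.append('W')` → items = ['W'].
2. `x = (1,2,3).append(4)` raises AttributeError; `items.append('B')` is not reached.
3. bare `except` matches → `items.append('O')` → items = ['W', 'O'].
4. finally always runs: `items.append('C')` → items = ['W', 'O', 'C'].
Result: ['W', 'O', 'C']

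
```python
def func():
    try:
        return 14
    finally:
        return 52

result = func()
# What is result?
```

Step-by-step execution trace:
1. `func()` enters try: `return 14` sets pending return value 14.
2. Before returning, `finally: return 52` runs and overrides the pending return.
3. func() returns 52 → result = 52.
Result: 52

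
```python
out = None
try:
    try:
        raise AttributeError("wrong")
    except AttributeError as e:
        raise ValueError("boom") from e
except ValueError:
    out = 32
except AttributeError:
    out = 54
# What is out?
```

Step-by-step execution trace:
1. Inner try raises AttributeError; inner `except AttributeError as e` catches it.
2. `raise ValueError(...) from e` raises ValueError (AttributeError is attached as __cause__, but only ValueError is active).
3. Outer `except ValueError` matches → out = 32.
4. `except AttributeError` is not reached.
Result: 32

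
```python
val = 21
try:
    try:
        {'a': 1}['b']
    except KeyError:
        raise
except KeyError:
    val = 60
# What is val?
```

Step-by-step execution trace:
1. Inner try: `{'a': 1}['b']` raises KeyError.
2. Inner `except KeyError` matches; bare `raise` re-raises the same KeyError.
3. Outer `except KeyError` matches → val = 60.
Result: 60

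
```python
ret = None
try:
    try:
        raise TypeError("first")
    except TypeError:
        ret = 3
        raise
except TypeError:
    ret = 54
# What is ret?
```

Step-by-step execution trace:
1. Inner try: `raise TypeError("first")` raises TypeError.
2. Inner `except TypeError` matches → ret = 3.
3. bare `raise` re-raises the same TypeError.
4. Outer `except TypeError` matches → ret = 54.
Result: 54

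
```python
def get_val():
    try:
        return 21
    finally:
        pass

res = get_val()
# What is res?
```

Step-by-step execution trace:
1. `get_val()` enters try: `return 21` sets pending return value 21.
2. Before returning, `finally: pass` runs (no effect).
3. get_val() returns 21 → res = 21.
Result: 21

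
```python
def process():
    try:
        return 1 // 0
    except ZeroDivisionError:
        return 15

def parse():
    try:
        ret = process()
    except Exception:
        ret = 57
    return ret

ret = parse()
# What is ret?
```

Step-by-step execution trace:
1. `parse()` calls `process()`.
2. In process: `1 // 0` raises ZeroDivisionError; `except ZeroDivisionError` catches it → returns 15.
3. In parse: `ret = process()` → ret = 15. No exception reaches parse.
4. `except Exception` is skipped; parse returns 15.
5. ret = 15.
Result: 15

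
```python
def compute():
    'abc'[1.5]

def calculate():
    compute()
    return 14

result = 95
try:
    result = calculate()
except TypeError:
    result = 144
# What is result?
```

Step-by-step execution trace:
1. result starts at 95.
2. try: `calculate()` calls `compute()`.
3. `compute()` evaluates `'abc'[1.5]`, which raises TypeError; it propagates through calculate (uncaught).
4. `return 14` in calculate is not reached; the assignment to result does not complete.
5. `except TypeError` matches → result = 144.
Result: 144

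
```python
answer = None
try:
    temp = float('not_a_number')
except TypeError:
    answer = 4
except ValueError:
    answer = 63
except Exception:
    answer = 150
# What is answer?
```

Step-by-step execution trace:
1. `temp = float('not_a_number')` raises ValueError.
2. `except TypeError` does not match ValueError; skipped.
3. `except ValueError` matches → answer = 63.
4. Remaining except clauses are skipped.
Result: 63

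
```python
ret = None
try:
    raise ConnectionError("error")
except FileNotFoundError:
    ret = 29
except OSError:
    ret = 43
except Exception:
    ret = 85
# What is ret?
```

Step-by-step execution trace:
1. `raise ConnectionError(...)` raises ConnectionError.
2. `except FileNotFoundError` does not match (ConnectionError is not a subclass of FileNotFoundError); skipped.
3. `except OSError` matches (ConnectionError is a subclass of OSError) → ret = 43.
4. `except Exception` is not reached.
Result: 43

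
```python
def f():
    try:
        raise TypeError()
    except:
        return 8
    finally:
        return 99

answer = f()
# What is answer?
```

Step-by-step execution trace:
1. `f()` enters try: `raise TypeError()` raises TypeError.
2. bare `except` matches → `return 8` sets pending return value 8.
3. Before returning, `finally: return 99` runs and overrides the pending return.
4. f() returns 99 → answer = 99.
Result: 99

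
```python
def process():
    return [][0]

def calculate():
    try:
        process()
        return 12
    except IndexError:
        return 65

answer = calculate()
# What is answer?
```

Step-by-step execution trace:
1. `calculate()` calls `process()`.
2. `process()` evaluates `[][0]`, which raises IndexError; it propagates to the caller.
3. `return 12` is not reached.
4. `except IndexError` in calculate matches → returns 65.
5. answer = 65.
Result: 65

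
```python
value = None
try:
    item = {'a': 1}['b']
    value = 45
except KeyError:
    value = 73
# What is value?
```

Step-by-step execution trace:
1. `item = {'a': 1}['b']` raises KeyError.
2. `value = 45` is not reached.
3. `except KeyError` matches → value = 73.
Result: 73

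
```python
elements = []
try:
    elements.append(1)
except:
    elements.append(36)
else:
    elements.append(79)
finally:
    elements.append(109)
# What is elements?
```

Step-by-step execution trace:
1. try: `elements.append(1)` → elements = [1]. No exception raised.
2. `except` is skipped.
3. `else` runs: `elements.append(79)` → elements = [1, 79].
4. `finally` always runs: `elements.append(109)` → elements = [1, 79, 109].
Result: [1, 79, 109]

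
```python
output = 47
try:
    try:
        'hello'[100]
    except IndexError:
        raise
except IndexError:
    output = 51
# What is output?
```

Step-by-step execution trace:
1. Inner try: `'hello'[100]` raises IndexError.
2. Inner `except IndexError` matches; bare `raise` re-raises the same IndexError.
3. Outer `except IndexError` matches → output = 51.
Result: 51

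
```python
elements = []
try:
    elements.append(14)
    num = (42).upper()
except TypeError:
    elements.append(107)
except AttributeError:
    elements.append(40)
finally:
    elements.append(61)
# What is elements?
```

Step-by-step execution trace:
1. try: `elements.append(14)` → elements = [14].
2. `num = (42).upper()` raises AttributeError.
3. `except TypeError` does not match AttributeError; skipped.
4. `except AttributeError` matches → `elements.append(40)` → elements = [14, 40].
5. finally always runs: `elements.append(61)` → elements = [14, 40, 61].
Result: [14, 40, 61]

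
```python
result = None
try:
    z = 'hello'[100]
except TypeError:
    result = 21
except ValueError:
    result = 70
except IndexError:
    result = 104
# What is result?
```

Step-by-step execution trace:
1. `z = 'hello'[100]` raises IndexError.
2. `except TypeError` does not match IndexError; skipped.
3. `except ValueError` does not match IndexError; skipped.
4. `except IndexError` matches → result = 104.
Result: 104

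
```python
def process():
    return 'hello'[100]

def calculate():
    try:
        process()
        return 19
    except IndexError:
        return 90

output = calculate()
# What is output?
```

Step-by-step execution trace:
1. `calculate()` calls `process()`.
2. `process()` evaluates `'hello'[100]`, which raises IndexError; it propagates to the caller.
3. `return 19` is not reached.
4. `except IndexError` in calculate matches → returns 90.
5. output = 90.
Result: 90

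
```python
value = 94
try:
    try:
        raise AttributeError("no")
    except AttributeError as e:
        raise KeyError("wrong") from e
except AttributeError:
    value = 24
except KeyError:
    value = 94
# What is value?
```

Step-by-step execution trace:
1. Inner try raises AttributeError; inner `except AttributeError as e` catches it.
2. `raise KeyError(...) from e` raises KeyError (AttributeError is attached as __cause__, but only KeyError is active).
3. Outer `except AttributeError` does not match KeyError; skipped.
4. Outer `except KeyError` matches → value = 94.
Result: 94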